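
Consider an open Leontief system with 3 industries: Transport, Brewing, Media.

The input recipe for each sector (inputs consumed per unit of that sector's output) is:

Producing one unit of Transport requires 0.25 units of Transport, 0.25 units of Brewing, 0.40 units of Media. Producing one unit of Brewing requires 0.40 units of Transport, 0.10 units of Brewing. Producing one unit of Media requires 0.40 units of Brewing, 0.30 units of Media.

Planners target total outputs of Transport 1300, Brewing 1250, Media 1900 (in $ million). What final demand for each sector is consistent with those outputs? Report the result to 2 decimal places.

d_T = 475.00, d_B = 40.00, d_M = 810.00

I − A =
  [   0.75    -0.40     0.00]
  [  -0.25     0.90    -0.40]
  [  -0.40     0.00     0.70]
d = (I − A) x:
  d_T = (+0.75)·1300 + (-0.40)·1250 + (+0.00)·1900 = 475.00
  d_B = (-0.25)·1300 + (+0.90)·1250 + (-0.40)·1900 = 40.00
  d_M = (-0.40)·1300 + (+0.00)·1250 + (+0.70)·1900 = 810.00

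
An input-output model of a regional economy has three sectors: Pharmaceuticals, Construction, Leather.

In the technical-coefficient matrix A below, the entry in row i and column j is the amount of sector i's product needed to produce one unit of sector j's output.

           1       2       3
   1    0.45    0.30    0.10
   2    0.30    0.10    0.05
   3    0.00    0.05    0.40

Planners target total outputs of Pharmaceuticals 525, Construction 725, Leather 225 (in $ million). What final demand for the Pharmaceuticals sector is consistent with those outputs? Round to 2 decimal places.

I − A =
  [   0.55    -0.30    -0.10]
  [  -0.30     0.90    -0.05]
  [   0.00    -0.05     0.60]
d = (I − A) x:
  d_1 = (+0.55)·525 + (-0.30)·725 + (-0.10)·225 = 48.75
  d_2 = (-0.30)·525 + (+0.90)·725 + (-0.05)·225 = 483.75
  d_3 = (+0.00)·525 + (-0.05)·725 + (+0.60)·225 = 98.75

d_1 = 48.75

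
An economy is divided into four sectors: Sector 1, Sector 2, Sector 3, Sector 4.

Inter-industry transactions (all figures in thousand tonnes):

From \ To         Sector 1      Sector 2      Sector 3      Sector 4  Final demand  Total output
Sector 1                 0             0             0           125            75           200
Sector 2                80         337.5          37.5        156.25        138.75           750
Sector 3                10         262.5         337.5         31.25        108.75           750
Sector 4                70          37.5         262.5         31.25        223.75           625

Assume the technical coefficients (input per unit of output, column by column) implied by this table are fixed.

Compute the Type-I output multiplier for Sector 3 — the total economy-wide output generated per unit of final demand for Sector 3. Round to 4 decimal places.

m_3 = 4.5411

Technical coefficients a_ij = z_ij / X_j:
  a_11 = 0/200 = 0.00, a_21 = 80/200 = 0.40, a_31 = 10/200 = 0.05, a_41 = 70/200 = 0.35
  a_12 = 0/750 = 0.00, a_22 = 337.5/750 = 0.45, a_32 = 262.5/750 = 0.35, a_42 = 37.5/750 = 0.05
  a_13 = 0/750 = 0.00, a_23 = 37.5/750 = 0.05, a_33 = 337.5/750 = 0.45, a_43 = 262.5/750 = 0.35
  a_14 = 125/625 = 0.20, a_24 = 156.25/625 = 0.25, a_34 = 31.25/625 = 0.05, a_44 = 31.25/625 = 0.05
I − A =
  [   1.00     0.00     0.00    -0.20]
  [  -0.40     0.55    -0.05    -0.25]
  [  -0.05    -0.35     0.55    -0.05]
  [  -0.35    -0.05    -0.35     0.95]
Compute the cofactors C_ij = (−1)^(i+j)·(3×3 minor ij) of I−A; the adjugate is their transpose:
adj(I−A) = Cᵀ =
  [ 0.22350   0.03000   0.03900   0.05700]
  [ 0.25775   0.46300   0.15950   0.18450]
  [ 0.19975   0.31100   0.46750   0.14850]
  [ 0.16950   0.15000   0.19500   0.28500]
det(I−A) = Σ_j (I−A)_1j·C_1j = (1.00)(0.22350) + (0.00)(0.25775) + (0.00)(0.19975) + (-0.20)(0.16950) = 0.1896
(I − A)⁻¹ = adj(I−A) / det(I−A) ≈
  [   1.17880     0.15823     0.20570     0.30063]
  [   1.35944     2.44198     0.84124     0.97310]
  [   1.05353     1.64030     2.46572     0.78323]
  [   0.89399     0.79114     1.02848     1.50316]
The output multiplier for sector j is the column-j sum of the Leontief inverse (I − A)⁻¹ = adj(I−A) / det(I−A).
Column 3 of adj(I−A): (0.03900, 0.15950, 0.46750, 0.19500); det(I−A) = 0.1896.
m_3 = (0.03900 + 0.15950 + 0.46750 + 0.19500) / 0.1896 = 0.861 / 0.1896 ≈ 4.5411.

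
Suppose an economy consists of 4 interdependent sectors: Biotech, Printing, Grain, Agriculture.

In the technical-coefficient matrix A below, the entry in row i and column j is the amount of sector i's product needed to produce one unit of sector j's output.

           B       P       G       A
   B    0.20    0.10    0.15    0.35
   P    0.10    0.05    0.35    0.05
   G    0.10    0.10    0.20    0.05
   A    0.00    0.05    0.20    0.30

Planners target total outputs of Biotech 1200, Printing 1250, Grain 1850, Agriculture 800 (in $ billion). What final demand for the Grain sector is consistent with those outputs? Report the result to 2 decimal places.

I − A =
  [   0.80    -0.10    -0.15    -0.35]
  [  -0.10     0.95    -0.35    -0.05]
  [  -0.10    -0.10     0.80    -0.05]
  [   0.00    -0.05    -0.20     0.70]
d = (I − A) x:
  d_B = (+0.80)·1200 + (-0.10)·1250 + (-0.15)·1850 + (-0.35)·800 = 277.50
  d_P = (-0.10)·1200 + (+0.95)·1250 + (-0.35)·1850 + (-0.05)·800 = 380.00
  d_G = (-0.10)·1200 + (-0.10)·1250 + (+0.80)·1850 + (-0.05)·800 = 1195.00
  d_A = (+0.00)·1200 + (-0.05)·1250 + (-0.20)·1850 + (+0.70)·800 = 127.50

d_G = 1195.00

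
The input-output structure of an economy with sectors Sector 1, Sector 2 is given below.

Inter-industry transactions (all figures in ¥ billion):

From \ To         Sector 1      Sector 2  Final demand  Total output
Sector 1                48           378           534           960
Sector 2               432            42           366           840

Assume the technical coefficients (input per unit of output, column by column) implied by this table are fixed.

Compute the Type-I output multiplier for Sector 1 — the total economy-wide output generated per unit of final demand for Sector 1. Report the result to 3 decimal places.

m_1 = 2.000

Technical coefficients a_ij = z_ij / X_j:
  a_11 = 48/960 = 0.05, a_21 = 432/960 = 0.45
  a_12 = 378/840 = 0.45, a_22 = 42/840 = 0.05
I − A =
  [   0.95    -0.45]
  [  -0.45     0.95]
det(I−A) = (0.95)(0.95) − (-0.45)(-0.45) = 0.7000
adj(I−A) = [[0.95, 0.45], [0.45, 0.95]]
(I − A)⁻¹ = adj(I−A) / det(I−A) ≈
  [   1.3571     0.6429]
  [   0.6429     1.3571]
The output multiplier for sector j is the column-j sum of the Leontief inverse (I − A)⁻¹ = adj(I−A) / det(I−A).
Column 1 of adj(I−A): (0.95, 0.45); det(I−A) = 0.7000.
m_1 = (0.95 + 0.45) / 0.7000 = 1.40 / 0.7000 = 2.000.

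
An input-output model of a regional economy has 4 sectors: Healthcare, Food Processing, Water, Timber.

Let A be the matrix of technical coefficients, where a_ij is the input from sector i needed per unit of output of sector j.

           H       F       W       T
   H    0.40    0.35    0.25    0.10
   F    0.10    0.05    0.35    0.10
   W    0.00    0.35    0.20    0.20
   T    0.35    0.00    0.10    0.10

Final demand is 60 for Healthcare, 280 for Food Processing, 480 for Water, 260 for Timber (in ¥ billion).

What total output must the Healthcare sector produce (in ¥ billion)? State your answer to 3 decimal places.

x_H = 1394.130

I − A =
  [   0.60    -0.35    -0.25    -0.10]
  [  -0.10     0.95    -0.35    -0.10]
  [   0.00    -0.35     0.80    -0.20]
  [  -0.35     0.00    -0.10     0.90]
Compute the cofactors C_ij = (−1)^(i+j)·(3×3 minor ij) of I−A; the adjugate is their transpose:
adj(I−A) = Cᵀ =
  [ 0.551250   0.327250   0.337000   0.172500]
  [ 0.122500   0.374500   0.215000   0.103000]
  [ 0.110250   0.201250   0.436000   0.131500]
  [ 0.226625   0.149625   0.179500   0.345750]
det(I−A) = Σ_j (I−A)_1j·C_1j = (0.60)(0.551250) + (-0.35)(0.122500) + (-0.25)(0.110250) + (-0.10)(0.226625) = 0.23765
(I − A)⁻¹ = adj(I−A) / det(I−A) ≈
  [   2.3196     1.3770     1.4181     0.7259]
  [   0.5155     1.5758     0.9047     0.4334]
  [   0.4639     0.8468     1.8346     0.5533]
  [   0.9536     0.6296     0.7553     1.4549]
x = (I − A)⁻¹ d = adj(I−A)·d / det(I−A), with det(I−A) = 0.23765:
  x_H = (0.551250·60 + 0.327250·280 + 0.337000·480 + 0.172500·260) / 0.23765 = 331.315 / 0.23765 ≈ 1394.130
  x_F = (0.122500·60 + 0.374500·280 + 0.215000·480 + 0.103000·260) / 0.23765 = 242.19 / 0.23765 ≈ 1019.104
  x_W = (0.110250·60 + 0.201250·280 + 0.436000·480 + 0.131500·260) / 0.23765 = 306.435 / 0.23765 ≈ 1289.438
  x_T = (0.226625·60 + 0.149625·280 + 0.179500·480 + 0.345750·260) / 0.23765 = 231.5475 / 0.23765 ≈ 974.321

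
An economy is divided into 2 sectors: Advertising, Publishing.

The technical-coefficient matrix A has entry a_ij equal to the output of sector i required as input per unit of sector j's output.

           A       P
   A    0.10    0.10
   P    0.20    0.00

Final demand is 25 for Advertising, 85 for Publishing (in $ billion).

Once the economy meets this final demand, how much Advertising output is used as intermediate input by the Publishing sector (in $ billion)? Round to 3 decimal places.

I − A =
  [   0.90    -0.10]
  [  -0.20     1.00]
det(I−A) = (0.90)(1.00) − (-0.10)(-0.20) = 0.8800
adj(I−A) = [[1.00, 0.10], [0.20, 0.90]]
(I − A)⁻¹ = adj(I−A) / det(I−A) ≈
  [   1.1364     0.1136]
  [   0.2273     1.0227]
First solve x = (I − A)⁻¹ d = adj(I−A)·d / det(I−A); in particular x_P = (0.20·25 + 0.90·85) / 0.8800 = 81.50 / 0.8800 ≈ 92.61364.
Intermediate flow from A to P: z_AP = a_AP · x_P = 0.10 × 81.50 / 0.8800 = 8.15 / 0.8800 ≈ 9.261.

z_AP = 9.261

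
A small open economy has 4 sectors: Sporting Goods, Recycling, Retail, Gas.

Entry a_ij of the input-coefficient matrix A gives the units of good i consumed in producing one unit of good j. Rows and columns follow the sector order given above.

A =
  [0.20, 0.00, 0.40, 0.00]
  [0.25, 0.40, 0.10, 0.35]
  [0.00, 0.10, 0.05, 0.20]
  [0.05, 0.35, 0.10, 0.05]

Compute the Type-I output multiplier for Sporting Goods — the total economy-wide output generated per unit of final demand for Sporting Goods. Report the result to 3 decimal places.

I − A =
  [   0.80     0.00    -0.40     0.00]
  [  -0.25     0.60    -0.10    -0.35]
  [   0.00    -0.10     0.95    -0.20]
  [  -0.05    -0.35    -0.10     0.95]
Compute the cofactors C_ij = (−1)^(i+j)·(3×3 minor ij) of I−A; the adjugate is their transpose:
adj(I−A) = Cᵀ =
  [ 0.393125   0.066000   0.179000   0.062000]
  [ 0.238250   0.702000   0.206000   0.302000]
  [ 0.049000   0.132000   0.358000   0.124000]
  [ 0.113625   0.276000   0.123000   0.438000]
det(I−A) = Σ_j (I−A)_1j·C_1j = (0.80)(0.393125) + (0.00)(0.238250) + (-0.40)(0.049000) + (0.00)(0.113625) = 0.2949
(I − A)⁻¹ = adj(I−A) / det(I−A) ≈
  [   1.3331     0.2238     0.6070     0.2102]
  [   0.8079     2.3805     0.6985     1.0241]
  [   0.1662     0.4476     1.2140     0.4205]
  [   0.3853     0.9359     0.4171     1.4852]
The output multiplier for sector j is the column-j sum of the Leontief inverse (I − A)⁻¹ = adj(I−A) / det(I−A).
Column 1 of adj(I−A): (0.393125, 0.238250, 0.049000, 0.113625); det(I−A) = 0.2949.
m_1 = (0.393125 + 0.238250 + 0.049000 + 0.113625) / 0.2949 = 0.794 / 0.2949 ≈ 2.692.

m_1 = 2.692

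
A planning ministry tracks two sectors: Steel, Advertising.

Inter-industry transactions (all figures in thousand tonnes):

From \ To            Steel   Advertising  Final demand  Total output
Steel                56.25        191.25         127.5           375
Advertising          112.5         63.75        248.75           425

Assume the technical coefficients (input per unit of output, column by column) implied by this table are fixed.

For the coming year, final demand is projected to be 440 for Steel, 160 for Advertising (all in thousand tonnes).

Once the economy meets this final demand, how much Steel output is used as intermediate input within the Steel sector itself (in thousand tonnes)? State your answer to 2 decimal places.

z_11 = 113.87

Technical coefficients a_ij = z_ij / X_j:
  a_11 = 56.25/375 = 0.15, a_21 = 112.5/375 = 0.30
  a_12 = 191.25/425 = 0.45, a_22 = 63.75/425 = 0.15
I − A =
  [   0.85    -0.45]
  [  -0.30     0.85]
det(I−A) = (0.85)(0.85) − (-0.45)(-0.30) = 0.5875
adj(I−A) = [[0.85, 0.45], [0.30, 0.85]]
(I − A)⁻¹ = adj(I−A) / det(I−A) ≈
  [   1.4468     0.7660]
  [   0.5106     1.4468]
First solve x = (I − A)⁻¹ d = adj(I−A)·d / det(I−A); in particular x_1 = (0.85·440 + 0.45·160) / 0.5875 = 446.00 / 0.5875 ≈ 759.1489.
Intermediate flow from 1 to 1: z_11 = a_11 · x_1 = 0.15 × 446.00 / 0.5875 = 66.90 / 0.5875 ≈ 113.87.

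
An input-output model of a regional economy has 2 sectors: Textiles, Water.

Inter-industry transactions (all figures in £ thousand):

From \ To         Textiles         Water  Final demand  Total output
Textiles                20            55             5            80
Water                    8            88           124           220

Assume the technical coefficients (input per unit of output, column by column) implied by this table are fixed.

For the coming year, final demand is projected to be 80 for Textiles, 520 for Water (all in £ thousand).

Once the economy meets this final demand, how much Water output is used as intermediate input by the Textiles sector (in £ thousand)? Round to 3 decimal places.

z_21 = 41.882

Technical coefficients a_ij = z_ij / X_j:
  a_11 = 20/80 = 0.25, a_21 = 8/80 = 0.10
  a_12 = 55/220 = 0.25, a_22 = 88/220 = 0.40
I − A =
  [   0.75    -0.25]
  [  -0.10     0.60]
det(I−A) = (0.75)(0.60) − (-0.25)(-0.10) = 0.4250
adj(I−A) = [[0.60, 0.25], [0.10, 0.75]]
(I − A)⁻¹ = adj(I−A) / det(I−A) ≈
  [   1.4118     0.5882]
  [   0.2353     1.7647]
First solve x = (I − A)⁻¹ d = adj(I−A)·d / det(I−A); in particular x_1 = (0.60·80 + 0.25·520) / 0.4250 = 178.00 / 0.4250 ≈ 418.82353.
Intermediate flow from 2 to 1: z_21 = a_21 · x_1 = 0.10 × 178.00 / 0.4250 = 17.80 / 0.4250 ≈ 41.882.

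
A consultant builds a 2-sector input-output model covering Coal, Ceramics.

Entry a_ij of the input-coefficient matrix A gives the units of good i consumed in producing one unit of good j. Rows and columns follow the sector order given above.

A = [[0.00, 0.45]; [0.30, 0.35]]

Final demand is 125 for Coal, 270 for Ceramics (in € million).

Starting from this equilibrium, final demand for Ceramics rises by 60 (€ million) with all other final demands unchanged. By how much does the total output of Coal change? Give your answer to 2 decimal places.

Δx_1 = 52.43

I − A =
  [   1.00    -0.45]
  [  -0.30     0.65]
det(I−A) = (1.00)(0.65) − (-0.45)(-0.30) = 0.5150
adj(I−A) = [[0.65, 0.45], [0.30, 1.00]]
(I − A)⁻¹ = adj(I−A) / det(I−A) ≈
  [   1.2621     0.8738]
  [   0.5825     1.9417]
Δx = (I − A)⁻¹ Δd with Δd having +60 in the Ceramics component and 0 elsewhere.
So Δx_1 = L_12 · (+60), where L_12 = adj(I−A)_12 / det(I−A) = 0.45 / 0.5150.
Δx_1 = 0.45 × (+60) / 0.5150 = 27.00 / 0.5150 ≈ 52.43.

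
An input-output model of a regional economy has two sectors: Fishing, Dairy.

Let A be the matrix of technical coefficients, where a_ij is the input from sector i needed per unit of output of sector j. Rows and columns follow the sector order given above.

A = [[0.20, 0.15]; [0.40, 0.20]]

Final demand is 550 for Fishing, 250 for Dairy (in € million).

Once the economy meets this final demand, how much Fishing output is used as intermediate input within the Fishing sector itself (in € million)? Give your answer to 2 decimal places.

I − A =
  [   0.80    -0.15]
  [  -0.40     0.80]
det(I−A) = (0.80)(0.80) − (-0.15)(-0.40) = 0.5800
adj(I−A) = [[0.80, 0.15], [0.40, 0.80]]
(I − A)⁻¹ = adj(I−A) / det(I−A) ≈
  [   1.3793     0.2586]
  [   0.6897     1.3793]
First solve x = (I − A)⁻¹ d = adj(I−A)·d / det(I−A); in particular x_1 = (0.80·550 + 0.15·250) / 0.5800 = 477.50 / 0.5800 ≈ 823.2759.
Intermediate flow from 1 to 1: z_11 = a_11 · x_1 = 0.20 × 477.50 / 0.5800 = 95.50 / 0.5800 ≈ 164.66.

z_11 = 164.66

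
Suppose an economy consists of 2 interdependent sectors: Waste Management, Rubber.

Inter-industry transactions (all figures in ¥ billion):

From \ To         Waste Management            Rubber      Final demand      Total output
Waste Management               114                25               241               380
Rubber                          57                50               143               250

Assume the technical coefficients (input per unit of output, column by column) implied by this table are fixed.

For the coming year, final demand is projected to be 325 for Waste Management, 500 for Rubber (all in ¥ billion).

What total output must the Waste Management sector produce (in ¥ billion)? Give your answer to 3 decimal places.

Technical coefficients a_ij = z_ij / X_j:
  a_WW = 114/380 = 0.30, a_RW = 57/380 = 0.15
  a_WR = 25/250 = 0.10, a_RR = 50/250 = 0.20
I − A =
  [   0.70    -0.10]
  [  -0.15     0.80]
det(I−A) = (0.70)(0.80) − (-0.10)(-0.15) = 0.5450
adj(I−A) = [[0.80, 0.10], [0.15, 0.70]]
(I − A)⁻¹ = adj(I−A) / det(I−A) ≈
  [   1.4679     0.1835]
  [   0.2752     1.2844]
x = (I − A)⁻¹ d = adj(I−A)·d / det(I−A), with det(I−A) = 0.5450:
  x_W = (0.80·325 + 0.10·500) / 0.5450 = 310.00 / 0.5450 ≈ 568.807
  x_R = (0.15·325 + 0.70·500) / 0.5450 = 398.75 / 0.5450 ≈ 731.651

x_W = 568.807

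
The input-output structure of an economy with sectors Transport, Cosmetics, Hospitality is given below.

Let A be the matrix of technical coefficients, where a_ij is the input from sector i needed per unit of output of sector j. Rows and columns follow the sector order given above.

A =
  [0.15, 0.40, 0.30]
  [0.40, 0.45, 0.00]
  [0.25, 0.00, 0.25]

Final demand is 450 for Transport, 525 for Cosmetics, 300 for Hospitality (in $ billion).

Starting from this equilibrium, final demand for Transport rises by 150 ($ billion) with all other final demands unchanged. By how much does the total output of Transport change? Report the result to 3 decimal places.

I − A =
  [   0.85    -0.40    -0.30]
  [  -0.40     0.55     0.00]
  [  -0.25     0.00     0.75]
Cofactors of I−A, C_ij = (−1)^(i+j)·(minor ij) (rows/columns in the sector order above):
  C_11 = (0.55)(0.75) − (0.00)(0.00) = 0.4125
  C_12 = −[(-0.40)(0.75) − (0.00)(-0.25)] = 0.3000
  C_13 = (-0.40)(0.00) − (0.55)(-0.25) = 0.1375
  C_21 = −[(-0.40)(0.75) − (-0.30)(0.00)] = 0.3000
  C_22 = (0.85)(0.75) − (-0.30)(-0.25) = 0.5625
  C_23 = −[(0.85)(0.00) − (-0.40)(-0.25)] = 0.1000
  C_31 = (-0.40)(0.00) − (-0.30)(0.55) = 0.1650
  C_32 = −[(0.85)(0.00) − (-0.30)(-0.40)] = 0.1200
  C_33 = (0.85)(0.55) − (-0.40)(-0.40) = 0.3075
det(I−A) = Σ_j (I−A)_1j·C_1j = (0.85)(0.4125) + (-0.40)(0.3000) + (-0.30)(0.1375) = 0.189375
adj(I−A) = Cᵀ =
  [ 0.4125   0.3000   0.1650]
  [ 0.3000   0.5625   0.1200]
  [ 0.1375   0.1000   0.3075]
(I − A)⁻¹ = adj(I−A) / det(I−A) ≈
  [   2.1782     1.5842     0.8713]
  [   1.5842     2.9703     0.6337]
  [   0.7261     0.5281     1.6238]
Δx = (I − A)⁻¹ Δd with Δd having +150 in the Transport component and 0 elsewhere.
So Δx_1 = L_11 · (+150), where L_11 = adj(I−A)_11 / det(I−A) = 0.4125 / 0.189375.
Δx_1 = 0.4125 × (+150) / 0.189375 = 61.875 / 0.189375 ≈ 326.733.

Δx_1 = 326.733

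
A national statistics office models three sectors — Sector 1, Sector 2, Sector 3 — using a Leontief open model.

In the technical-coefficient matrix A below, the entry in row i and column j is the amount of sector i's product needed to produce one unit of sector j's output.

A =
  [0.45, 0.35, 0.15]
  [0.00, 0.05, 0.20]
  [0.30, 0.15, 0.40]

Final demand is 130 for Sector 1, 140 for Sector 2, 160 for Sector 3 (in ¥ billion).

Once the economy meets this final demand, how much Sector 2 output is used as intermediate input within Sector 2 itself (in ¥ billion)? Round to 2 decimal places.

I − A =
  [   0.55    -0.35    -0.15]
  [   0.00     0.95    -0.20]
  [  -0.30    -0.15     0.60]
Cofactors of I−A, C_ij = (−1)^(i+j)·(minor ij) (rows/columns in the sector order above):
  C_11 = (0.95)(0.60) − (-0.20)(-0.15) = 0.5400
  C_12 = −[(0.00)(0.60) − (-0.20)(-0.30)] = 0.0600
  C_13 = (0.00)(-0.15) − (0.95)(-0.30) = 0.2850
  C_21 = −[(-0.35)(0.60) − (-0.15)(-0.15)] = 0.2325
  C_22 = (0.55)(0.60) − (-0.15)(-0.30) = 0.2850
  C_23 = −[(0.55)(-0.15) − (-0.35)(-0.30)] = 0.1875
  C_31 = (-0.35)(-0.20) − (-0.15)(0.95) = 0.2125
  C_32 = −[(0.55)(-0.20) − (-0.15)(0.00)] = 0.1100
  C_33 = (0.55)(0.95) − (-0.35)(0.00) = 0.5225
det(I−A) = Σ_j (I−A)_1j·C_1j = (0.55)(0.5400) + (-0.35)(0.0600) + (-0.15)(0.2850) = 0.23325
adj(I−A) = Cᵀ =
  [ 0.5400   0.2325   0.2125]
  [ 0.0600   0.2850   0.1100]
  [ 0.2850   0.1875   0.5225]
(I − A)⁻¹ = adj(I−A) / det(I−A) ≈
  [   2.3151     0.9968     0.9110]
  [   0.2572     1.2219     0.4716]
  [   1.2219     0.8039     2.2401]
First solve x = (I − A)⁻¹ d = adj(I−A)·d / det(I−A); in particular x_2 = (0.0600·130 + 0.2850·140 + 0.1100·160) / 0.23325 = 65.30 / 0.23325 ≈ 279.9571.
Intermediate flow from 2 to 2: z_22 = a_22 · x_2 = 0.05 × 65.30 / 0.23325 = 3.265 / 0.23325 ≈ 14.00.

z_22 = 14.00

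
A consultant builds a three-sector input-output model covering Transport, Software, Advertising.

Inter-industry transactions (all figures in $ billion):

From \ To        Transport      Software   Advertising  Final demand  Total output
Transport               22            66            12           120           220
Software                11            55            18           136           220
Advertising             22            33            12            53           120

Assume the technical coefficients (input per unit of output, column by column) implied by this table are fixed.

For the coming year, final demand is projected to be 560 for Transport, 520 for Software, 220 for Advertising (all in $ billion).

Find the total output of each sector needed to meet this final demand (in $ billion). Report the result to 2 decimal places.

Technical coefficients a_ij = z_ij / X_j:
  a_TT = 22/220 = 0.10, a_ST = 11/220 = 0.05, a_AT = 22/220 = 0.10
  a_TS = 66/220 = 0.30, a_SS = 55/220 = 0.25, a_AS = 33/220 = 0.15
  a_TA = 12/120 = 0.10, a_SA = 18/120 = 0.15, a_AA = 12/120 = 0.10
I − A =
  [   0.90    -0.30    -0.10]
  [  -0.05     0.75    -0.15]
  [  -0.10    -0.15     0.90]
Cofactors of I−A, C_ij = (−1)^(i+j)·(minor ij) (rows/columns in the sector order above):
  C_11 = (0.75)(0.90) − (-0.15)(-0.15) = 0.6525
  C_12 = −[(-0.05)(0.90) − (-0.15)(-0.10)] = 0.0600
  C_13 = (-0.05)(-0.15) − (0.75)(-0.10) = 0.0825
  C_21 = −[(-0.30)(0.90) − (-0.10)(-0.15)] = 0.2850
  C_22 = (0.90)(0.90) − (-0.10)(-0.10) = 0.8000
  C_23 = −[(0.90)(-0.15) − (-0.30)(-0.10)] = 0.1650
  C_31 = (-0.30)(-0.15) − (-0.10)(0.75) = 0.1200
  C_32 = −[(0.90)(-0.15) − (-0.10)(-0.05)] = 0.1400
  C_33 = (0.90)(0.75) − (-0.30)(-0.05) = 0.6600
det(I−A) = Σ_j (I−A)_1j·C_1j = (0.90)(0.6525) + (-0.30)(0.0600) + (-0.10)(0.0825) = 0.5610
adj(I−A) = Cᵀ =
  [ 0.6525   0.2850   0.1200]
  [ 0.0600   0.8000   0.1400]
  [ 0.0825   0.1650   0.6600]
(I − A)⁻¹ = adj(I−A) / det(I−A) ≈
  [   1.1631     0.5080     0.2139]
  [   0.1070     1.4260     0.2496]
  [   0.1471     0.2941     1.1765]
x = (I − A)⁻¹ d = adj(I−A)·d / det(I−A), with det(I−A) = 0.5610:
  x_T = (0.6525·560 + 0.2850·520 + 0.1200·220) / 0.5610 = 540.00 / 0.5610 ≈ 962.57
  x_S = (0.0600·560 + 0.8000·520 + 0.1400·220) / 0.5610 = 480.40 / 0.5610 ≈ 856.33
  x_A = (0.0825·560 + 0.1650·520 + 0.6600·220) / 0.5610 = 277.20 / 0.5610 ≈ 494.12

x_T = 962.57, x_S = 856.33, x_A = 494.12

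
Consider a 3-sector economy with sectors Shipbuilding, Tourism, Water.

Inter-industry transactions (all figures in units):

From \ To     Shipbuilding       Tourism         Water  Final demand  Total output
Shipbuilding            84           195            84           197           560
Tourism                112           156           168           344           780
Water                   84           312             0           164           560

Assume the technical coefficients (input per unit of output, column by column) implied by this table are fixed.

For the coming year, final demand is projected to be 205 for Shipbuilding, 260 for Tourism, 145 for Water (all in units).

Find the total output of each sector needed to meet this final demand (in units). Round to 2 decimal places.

Technical coefficients a_ij = z_ij / X_j:
  a_SS = 84/560 = 0.15, a_TS = 112/560 = 0.20, a_WS = 84/560 = 0.15
  a_ST = 195/780 = 0.25, a_TT = 156/780 = 0.20, a_WT = 312/780 = 0.40
  a_SW = 84/560 = 0.15, a_TW = 168/560 = 0.30, a_WW = 0/560 = 0.00
I − A =
  [   0.85    -0.25    -0.15]
  [  -0.20     0.80    -0.30]
  [  -0.15    -0.40     1.00]
Cofactors of I−A, C_ij = (−1)^(i+j)·(minor ij) (rows/columns in the sector order above):
  C_11 = (0.80)(1.00) − (-0.30)(-0.40) = 0.6800
  C_12 = −[(-0.20)(1.00) − (-0.30)(-0.15)] = 0.2450
  C_13 = (-0.20)(-0.40) − (0.80)(-0.15) = 0.2000
  C_21 = −[(-0.25)(1.00) − (-0.15)(-0.40)] = 0.3100
  C_22 = (0.85)(1.00) − (-0.15)(-0.15) = 0.8275
  C_23 = −[(0.85)(-0.40) − (-0.25)(-0.15)] = 0.3775
  C_31 = (-0.25)(-0.30) − (-0.15)(0.80) = 0.1950
  C_32 = −[(0.85)(-0.30) − (-0.15)(-0.20)] = 0.2850
  C_33 = (0.85)(0.80) − (-0.25)(-0.20) = 0.6300
det(I−A) = Σ_j (I−A)_1j·C_1j = (0.85)(0.6800) + (-0.25)(0.2450) + (-0.15)(0.2000) = 0.48675
adj(I−A) = Cᵀ =
  [ 0.6800   0.3100   0.1950]
  [ 0.2450   0.8275   0.2850]
  [ 0.2000   0.3775   0.6300]
(I − A)⁻¹ = adj(I−A) / det(I−A) ≈
  [   1.3970     0.6369     0.4006]
  [   0.5033     1.7001     0.5855]
  [   0.4109     0.7756     1.2943]
x = (I − A)⁻¹ d = adj(I−A)·d / det(I−A), with det(I−A) = 0.48675:
  x_S = (0.6800·205 + 0.3100·260 + 0.1950·145) / 0.48675 = 248.275 / 0.48675 ≈ 510.07
  x_T = (0.2450·205 + 0.8275·260 + 0.2850·145) / 0.48675 = 306.70 / 0.48675 ≈ 630.10
  x_W = (0.2000·205 + 0.3775·260 + 0.6300·145) / 0.48675 = 230.50 / 0.48675 ≈ 473.55

x_S = 510.07, x_T = 630.10, x_W = 473.55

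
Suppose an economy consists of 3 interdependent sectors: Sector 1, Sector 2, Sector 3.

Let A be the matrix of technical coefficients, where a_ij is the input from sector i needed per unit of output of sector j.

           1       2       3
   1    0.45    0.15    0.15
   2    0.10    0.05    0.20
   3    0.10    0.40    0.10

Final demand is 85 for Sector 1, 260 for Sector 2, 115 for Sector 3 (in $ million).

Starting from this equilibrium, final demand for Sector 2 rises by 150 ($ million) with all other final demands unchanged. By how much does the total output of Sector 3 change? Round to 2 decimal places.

I − A =
  [   0.55    -0.15    -0.15]
  [  -0.10     0.95    -0.20]
  [  -0.10    -0.40     0.90]
Cofactors of I−A, C_ij = (−1)^(i+j)·(minor ij) (rows/columns in the sector order above):
  C_11 = (0.95)(0.90) − (-0.20)(-0.40) = 0.7750
  C_12 = −[(-0.10)(0.90) − (-0.20)(-0.10)] = 0.1100
  C_13 = (-0.10)(-0.40) − (0.95)(-0.10) = 0.1350
  C_21 = −[(-0.15)(0.90) − (-0.15)(-0.40)] = 0.1950
  C_22 = (0.55)(0.90) − (-0.15)(-0.10) = 0.4800
  C_23 = −[(0.55)(-0.40) − (-0.15)(-0.10)] = 0.2350
  C_31 = (-0.15)(-0.20) − (-0.15)(0.95) = 0.1725
  C_32 = −[(0.55)(-0.20) − (-0.15)(-0.10)] = 0.1250
  C_33 = (0.55)(0.95) − (-0.15)(-0.10) = 0.5075
det(I−A) = Σ_j (I−A)_1j·C_1j = (0.55)(0.7750) + (-0.15)(0.1100) + (-0.15)(0.1350) = 0.3895
adj(I−A) = Cᵀ =
  [ 0.7750   0.1950   0.1725]
  [ 0.1100   0.4800   0.1250]
  [ 0.1350   0.2350   0.5075]
(I − A)⁻¹ = adj(I−A) / det(I−A) ≈
  [   1.9897     0.5006     0.4429]
  [   0.2824     1.2323     0.3209]
  [   0.3466     0.6033     1.3030]
Δx = (I − A)⁻¹ Δd with Δd having +150 in the Sector 2 component and 0 elsewhere.
So Δx_3 = L_32 · (+150), where L_32 = adj(I−A)_32 / det(I−A) = 0.2350 / 0.3895.
Δx_3 = 0.2350 × (+150) / 0.3895 = 35.25 / 0.3895 ≈ 90.50.

Δx_3 = 90.50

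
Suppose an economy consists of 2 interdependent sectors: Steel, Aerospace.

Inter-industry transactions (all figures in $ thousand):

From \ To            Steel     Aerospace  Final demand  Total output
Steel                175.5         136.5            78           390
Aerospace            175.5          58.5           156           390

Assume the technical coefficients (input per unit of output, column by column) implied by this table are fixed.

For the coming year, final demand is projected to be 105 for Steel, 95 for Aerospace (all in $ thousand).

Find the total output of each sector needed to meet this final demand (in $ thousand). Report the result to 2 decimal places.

x_1 = 395.16, x_2 = 320.97

Technical coefficients a_ij = z_ij / X_j:
  a_11 = 175.5/390 = 0.45, a_21 = 175.5/390 = 0.45
  a_12 = 136.5/390 = 0.35, a_22 = 58.5/390 = 0.15
I − A =
  [   0.55    -0.35]
  [  -0.45     0.85]
det(I−A) = (0.55)(0.85) − (-0.35)(-0.45) = 0.3100
adj(I−A) = [[0.85, 0.35], [0.45, 0.55]]
(I − A)⁻¹ = adj(I−A) / det(I−A) ≈
  [   2.7419     1.1290]
  [   1.4516     1.7742]
x = (I − A)⁻¹ d = adj(I−A)·d / det(I−A), with det(I−A) = 0.3100:
  x_1 = (0.85·105 + 0.35·95) / 0.3100 = 122.50 / 0.3100 ≈ 395.16
  x_2 = (0.45·105 + 0.55·95) / 0.3100 = 99.50 / 0.3100 ≈ 320.97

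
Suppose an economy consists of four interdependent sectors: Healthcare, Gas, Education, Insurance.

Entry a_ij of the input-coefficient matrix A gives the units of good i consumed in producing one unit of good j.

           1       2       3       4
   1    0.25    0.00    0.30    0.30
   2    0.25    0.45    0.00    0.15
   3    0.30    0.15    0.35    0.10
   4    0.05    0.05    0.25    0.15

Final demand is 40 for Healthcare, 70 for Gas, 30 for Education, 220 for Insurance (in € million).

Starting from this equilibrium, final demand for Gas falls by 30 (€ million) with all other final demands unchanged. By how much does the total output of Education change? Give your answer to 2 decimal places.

I − A =
  [   0.75     0.00    -0.30    -0.30]
  [  -0.25     0.55     0.00    -0.15]
  [  -0.30    -0.15     0.65    -0.10]
  [  -0.05    -0.05    -0.25     0.85]
Compute the cofactors C_ij = (−1)^(i+j)·(3×3 minor ij) of I−A; the adjugate is their transpose:
adj(I−A) = Cᵀ =
  [ 0.279625   0.060750   0.179250   0.130500]
  [ 0.148000   0.285375   0.112875   0.115875]
  [ 0.175000   0.101625   0.333000   0.118875]
  [ 0.076625   0.050250   0.115125   0.207375]
det(I−A) = Σ_j (I−A)_1j·C_1j = (0.75)(0.279625) + (0.00)(0.148000) + (-0.30)(0.175000) + (-0.30)(0.076625) = 0.13423125
(I − A)⁻¹ = adj(I−A) / det(I−A) ≈
  [   2.0832     0.4526     1.3354     0.9722]
  [   1.1026     2.1260     0.8409     0.8632]
  [   1.3037     0.7571     2.4808     0.8856]
  [   0.5708     0.3744     0.8577     1.5449]
Δx = (I − A)⁻¹ Δd with Δd having -30 in the Gas component and 0 elsewhere.
So Δx_3 = L_32 · (-30), where L_32 = adj(I−A)_32 / det(I−A) = 0.101625 / 0.13423125.
Δx_3 = 0.101625 × (-30) / 0.13423125 = -3.04875 / 0.13423125 ≈ -22.71.

Δx_3 = -22.71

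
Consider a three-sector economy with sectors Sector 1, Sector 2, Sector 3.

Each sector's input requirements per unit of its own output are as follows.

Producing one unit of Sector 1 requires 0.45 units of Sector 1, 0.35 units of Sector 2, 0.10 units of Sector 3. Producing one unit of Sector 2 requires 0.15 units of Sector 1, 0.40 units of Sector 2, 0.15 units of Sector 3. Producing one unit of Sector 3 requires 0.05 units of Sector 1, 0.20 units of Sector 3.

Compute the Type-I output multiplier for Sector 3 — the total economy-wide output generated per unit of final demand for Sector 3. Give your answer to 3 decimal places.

m_3 = 1.502

I − A =
  [   0.55    -0.15    -0.05]
  [  -0.35     0.60     0.00]
  [  -0.10    -0.15     0.80]
Cofactors of I−A, C_ij = (−1)^(i+j)·(minor ij) (rows/columns in the sector order above):
  C_11 = (0.60)(0.80) − (0.00)(-0.15) = 0.4800
  C_12 = −[(-0.35)(0.80) − (0.00)(-0.10)] = 0.2800
  C_13 = (-0.35)(-0.15) − (0.60)(-0.10) = 0.1125
  C_21 = −[(-0.15)(0.80) − (-0.05)(-0.15)] = 0.1275
  C_22 = (0.55)(0.80) − (-0.05)(-0.10) = 0.4350
  C_23 = −[(0.55)(-0.15) − (-0.15)(-0.10)] = 0.0975
  C_31 = (-0.15)(0.00) − (-0.05)(0.60) = 0.0300
  C_32 = −[(0.55)(0.00) − (-0.05)(-0.35)] = 0.0175
  C_33 = (0.55)(0.60) − (-0.15)(-0.35) = 0.2775
det(I−A) = Σ_j (I−A)_1j·C_1j = (0.55)(0.4800) + (-0.15)(0.2800) + (-0.05)(0.1125) = 0.216375
adj(I−A) = Cᵀ =
  [ 0.4800   0.1275   0.0300]
  [ 0.2800   0.4350   0.0175]
  [ 0.1125   0.0975   0.2775]
(I − A)⁻¹ = adj(I−A) / det(I−A) ≈
  [   2.2184     0.5893     0.1386]
  [   1.2940     2.0104     0.0809]
  [   0.5199     0.4506     1.2825]
The output multiplier for sector j is the column-j sum of the Leontief inverse (I − A)⁻¹ = adj(I−A) / det(I−A).
Column 3 of adj(I−A): (0.0300, 0.0175, 0.2775); det(I−A) = 0.216375.
m_3 = (0.0300 + 0.0175 + 0.2775) / 0.216375 = 0.325 / 0.216375 ≈ 1.502.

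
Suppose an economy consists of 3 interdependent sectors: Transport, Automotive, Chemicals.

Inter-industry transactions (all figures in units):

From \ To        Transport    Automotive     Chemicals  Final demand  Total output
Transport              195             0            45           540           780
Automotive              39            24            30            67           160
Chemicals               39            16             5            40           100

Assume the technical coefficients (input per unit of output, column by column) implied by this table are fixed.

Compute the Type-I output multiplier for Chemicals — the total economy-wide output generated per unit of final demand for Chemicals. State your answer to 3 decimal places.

m_C = 2.256

Technical coefficients a_ij = z_ij / X_j:
  a_TT = 195/780 = 0.25, a_AT = 39/780 = 0.05, a_CT = 39/780 = 0.05
  a_TA = 0/160 = 0.00, a_AA = 24/160 = 0.15, a_CA = 16/160 = 0.10
  a_TC = 45/100 = 0.45, a_AC = 30/100 = 0.30, a_CC = 5/100 = 0.05
I − A =
  [   0.75     0.00    -0.45]
  [  -0.05     0.85    -0.30]
  [  -0.05    -0.10     0.95]
Cofactors of I−A, C_ij = (−1)^(i+j)·(minor ij) (rows/columns in the sector order above):
  C_11 = (0.85)(0.95) − (-0.30)(-0.10) = 0.7775
  C_12 = −[(-0.05)(0.95) − (-0.30)(-0.05)] = 0.0625
  C_13 = (-0.05)(-0.10) − (0.85)(-0.05) = 0.0475
  C_21 = −[(0.00)(0.95) − (-0.45)(-0.10)] = 0.0450
  C_22 = (0.75)(0.95) − (-0.45)(-0.05) = 0.6900
  C_23 = −[(0.75)(-0.10) − (0.00)(-0.05)] = 0.0750
  C_31 = (0.00)(-0.30) − (-0.45)(0.85) = 0.3825
  C_32 = −[(0.75)(-0.30) − (-0.45)(-0.05)] = 0.2475
  C_33 = (0.75)(0.85) − (0.00)(-0.05) = 0.6375
det(I−A) = Σ_j (I−A)_1j·C_1j = (0.75)(0.7775) + (0.00)(0.0625) + (-0.45)(0.0475) = 0.56175
adj(I−A) = Cᵀ =
  [ 0.7775   0.0450   0.3825]
  [ 0.0625   0.6900   0.2475]
  [ 0.0475   0.0750   0.6375]
(I − A)⁻¹ = adj(I−A) / det(I−A) ≈
  [   1.3841     0.0801     0.6809]
  [   0.1113     1.2283     0.4406]
  [   0.0846     0.1335     1.1348]
The output multiplier for sector j is the column-j sum of the Leontief inverse (I − A)⁻¹ = adj(I−A) / det(I−A).
Column C of adj(I−A): (0.3825, 0.2475, 0.6375); det(I−A) = 0.56175.
m_C = (0.3825 + 0.2475 + 0.6375) / 0.56175 = 1.2675 / 0.56175 ≈ 2.256.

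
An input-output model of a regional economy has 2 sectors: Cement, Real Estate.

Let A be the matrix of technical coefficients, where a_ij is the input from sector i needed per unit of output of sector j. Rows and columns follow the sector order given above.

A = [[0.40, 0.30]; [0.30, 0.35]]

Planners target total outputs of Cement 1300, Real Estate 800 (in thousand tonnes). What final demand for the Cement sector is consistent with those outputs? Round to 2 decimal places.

d_C = 540.00

I − A =
  [   0.60    -0.30]
  [  -0.30     0.65]
d = (I − A) x:
  d_C = (+0.60)·1300 + (-0.30)·800 = 540.00
  d_R = (-0.30)·1300 + (+0.65)·800 = 130.00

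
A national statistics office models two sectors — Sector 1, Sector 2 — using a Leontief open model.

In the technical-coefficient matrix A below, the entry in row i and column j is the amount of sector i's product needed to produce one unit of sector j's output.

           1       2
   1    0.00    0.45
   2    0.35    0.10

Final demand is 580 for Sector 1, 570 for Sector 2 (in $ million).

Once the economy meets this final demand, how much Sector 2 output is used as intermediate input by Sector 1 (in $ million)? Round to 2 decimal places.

z_21 = 366.97

I − A =
  [   1.00    -0.45]
  [  -0.35     0.90]
det(I−A) = (1.00)(0.90) − (-0.45)(-0.35) = 0.7425
adj(I−A) = [[0.90, 0.45], [0.35, 1.00]]
(I − A)⁻¹ = adj(I−A) / det(I−A) ≈
  [   1.2121     0.6061]
  [   0.4714     1.3468]
First solve x = (I − A)⁻¹ d = adj(I−A)·d / det(I−A); in particular x_1 = (0.90·580 + 0.45·570) / 0.7425 = 778.50 / 0.7425 ≈ 1048.4848.
Intermediate flow from 2 to 1: z_21 = a_21 · x_1 = 0.35 × 778.50 / 0.7425 = 272.475 / 0.7425 ≈ 366.97.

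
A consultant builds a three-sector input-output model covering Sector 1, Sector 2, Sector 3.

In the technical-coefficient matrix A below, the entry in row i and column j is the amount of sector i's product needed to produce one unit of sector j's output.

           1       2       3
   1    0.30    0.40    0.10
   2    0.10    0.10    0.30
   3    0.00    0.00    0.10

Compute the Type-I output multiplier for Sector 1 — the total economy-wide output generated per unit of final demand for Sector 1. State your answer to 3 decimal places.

m_1 = 1.695

I − A =
  [   0.70    -0.40    -0.10]
  [  -0.10     0.90    -0.30]
  [   0.00     0.00     0.90]
Cofactors of I−A, C_ij = (−1)^(i+j)·(minor ij) (rows/columns in the sector order above):
  C_11 = (0.90)(0.90) − (-0.30)(0.00) = 0.8100
  C_12 = −[(-0.10)(0.90) − (-0.30)(0.00)] = 0.0900
  C_13 = (-0.10)(0.00) − (0.90)(0.00) = 0.0000
  C_21 = −[(-0.40)(0.90) − (-0.10)(0.00)] = 0.3600
  C_22 = (0.70)(0.90) − (-0.10)(0.00) = 0.6300
  C_23 = −[(0.70)(0.00) − (-0.40)(0.00)] = 0.0000
  C_31 = (-0.40)(-0.30) − (-0.10)(0.90) = 0.2100
  C_32 = −[(0.70)(-0.30) − (-0.10)(-0.10)] = 0.2200
  C_33 = (0.70)(0.90) − (-0.40)(-0.10) = 0.5900
det(I−A) = Σ_j (I−A)_1j·C_1j = (0.70)(0.8100) + (-0.40)(0.0900) + (-0.10)(0.0000) = 0.5310
adj(I−A) = Cᵀ =
  [ 0.8100   0.3600   0.2100]
  [ 0.0900   0.6300   0.2200]
  [ 0.0000   0.0000   0.5900]
(I − A)⁻¹ = adj(I−A) / det(I−A) ≈
  [   1.5254     0.6780     0.3955]
  [   0.1695     1.1864     0.4143]
  [   0.0000     0.0000     1.1111]
The output multiplier for sector j is the column-j sum of the Leontief inverse (I − A)⁻¹ = adj(I−A) / det(I−A).
Column 1 of adj(I−A): (0.8100, 0.0900, 0.0000); det(I−A) = 0.5310.
m_1 = (0.8100 + 0.0900 + 0.0000) / 0.5310 = 0.90 / 0.5310 ≈ 1.695.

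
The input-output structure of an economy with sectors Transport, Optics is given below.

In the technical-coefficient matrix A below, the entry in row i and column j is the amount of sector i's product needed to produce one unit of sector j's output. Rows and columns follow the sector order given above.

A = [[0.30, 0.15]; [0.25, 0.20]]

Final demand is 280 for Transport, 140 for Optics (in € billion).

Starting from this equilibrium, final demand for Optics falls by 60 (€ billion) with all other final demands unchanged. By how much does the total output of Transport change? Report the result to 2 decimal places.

Δx_T = -17.22

I − A =
  [   0.70    -0.15]
  [  -0.25     0.80]
det(I−A) = (0.70)(0.80) − (-0.15)(-0.25) = 0.5225
adj(I−A) = [[0.80, 0.15], [0.25, 0.70]]
(I − A)⁻¹ = adj(I−A) / det(I−A) ≈
  [   1.5311     0.2871]
  [   0.4785     1.3397]
Δx = (I − A)⁻¹ Δd with Δd having -60 in the Optics component and 0 elsewhere.
So Δx_T = L_TO · (-60), where L_TO = adj(I−A)_TO / det(I−A) = 0.15 / 0.5225.
Δx_T = 0.15 × (-60) / 0.5225 = -9.00 / 0.5225 ≈ -17.22.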